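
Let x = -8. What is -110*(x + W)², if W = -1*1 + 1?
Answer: -7040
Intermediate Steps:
W = 0 (W = -1 + 1 = 0)
-110*(x + W)² = -110*(-8 + 0)² = -110*(-8)² = -110*64 = -7040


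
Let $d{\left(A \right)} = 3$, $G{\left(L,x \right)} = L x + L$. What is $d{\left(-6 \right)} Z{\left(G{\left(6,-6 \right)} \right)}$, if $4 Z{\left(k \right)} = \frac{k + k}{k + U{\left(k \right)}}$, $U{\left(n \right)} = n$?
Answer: $\frac{3}{4} \approx 0.75$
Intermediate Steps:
$G{\left(L,x \right)} = L + L x$
$Z{\left(k \right)} = \frac{1}{4}$ ($Z{\left(k \right)} = \frac{\left(k + k\right) \frac{1}{k + k}}{4} = \frac{2 k \frac{1}{2 k}}{4} = \frac{1}{4} \cdot 1 = \frac{1}{4}$)
$d{\left(-6 \right)} Z{\left(G{\left(6,-6 \right)} \right)} = 3 \cdot \frac{1}{4} = \frac{3}{4}$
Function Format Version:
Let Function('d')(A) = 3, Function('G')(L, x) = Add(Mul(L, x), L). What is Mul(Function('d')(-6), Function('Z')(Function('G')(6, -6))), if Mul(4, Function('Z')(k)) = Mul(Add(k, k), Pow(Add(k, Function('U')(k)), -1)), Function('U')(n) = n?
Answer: Rational(3, 4) ≈ 0.75000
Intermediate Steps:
Function('G')(L, x) = Add(L, Mul(L, x))
Function('Z')(k) = Rational(1, 4) (Function('Z')(k) = Mul(Rational(1, 4), Mul(Add(k, k), Pow(Add(k, k), -1))) = Mul(Rational(1, 4), Mul(Mul(2, k), Pow(Mul(2, k), -1))) = Mul(Rational(1, 4), Mul(Mul(2, k), Mul(Rational(1, 2), Pow(k, -1)))) = Mul(Rational(1, 4), 1) = Rational(1, 4))
Mul(Function('d')(-6), Function('Z')(Function('G')(6, -6))) = Mul(3, Rational(1, 4)) = Rational(3, 4)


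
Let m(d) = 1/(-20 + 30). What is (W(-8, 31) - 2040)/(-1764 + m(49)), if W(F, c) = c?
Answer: 20090/17639 ≈ 1.1390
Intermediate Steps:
m(d) = ⅒ (m(d) = 1/10 = ⅒)
(W(-8, 31) - 2040)/(-1764 + m(49)) = (31 - 2040)/(-1764 + ⅒) = -2009/(-17639/10) = -2009*(-10/17639) = 20090/17639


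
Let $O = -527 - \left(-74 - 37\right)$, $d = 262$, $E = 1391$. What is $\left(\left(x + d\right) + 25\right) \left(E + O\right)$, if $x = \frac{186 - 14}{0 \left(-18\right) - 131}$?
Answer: $\frac{36489375}{131} \approx 2.7855 \cdot 10^{5}$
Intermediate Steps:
$x = - \frac{172}{131}$ ($x = \frac{172}{0 - 131} = \frac{172}{-131} = 172 \left(- \frac{1}{131}\right) = - \frac{172}{131} \approx -1.313$)
$O = -416$ ($O = -527 - \left(-74 - 37\right) = -527 - -111 = -527 + 111 = -416$)
$\left(\left(x + d\right) + 25\right) \left(E + O\right) = \left(\left(- \frac{172}{131} + 262\right) + 25\right) \left(1391 - 416\right) = \left(\frac{34150}{131} + 25\right) 975 = \frac{37425}{131} \cdot 975 = \frac{36489375}{131}$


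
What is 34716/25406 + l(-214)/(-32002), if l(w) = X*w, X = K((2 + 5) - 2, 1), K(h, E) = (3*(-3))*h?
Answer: 216580413/203260703 ≈ 1.0655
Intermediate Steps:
K(h, E) = -9*h
X = -45 (X = -9*((2 + 5) - 2) = -9*(7 - 2) = -9*5 = -45)
l(w) = -45*w
34716/25406 + l(-214)/(-32002) = 34716/25406 - 45*(-214)/(-32002) = 34716*(1/25406) + 9630*(-1/32002) = 17358/12703 - 4815/16001 = 216580413/203260703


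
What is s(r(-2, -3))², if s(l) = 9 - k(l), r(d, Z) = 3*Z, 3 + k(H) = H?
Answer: 441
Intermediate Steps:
k(H) = -3 + H
s(l) = 12 - l (s(l) = 9 - (-3 + l) = 9 + (3 - l) = 12 - l)
s(r(-2, -3))² = (12 - 3*(-3))² = (12 - 1*(-9))² = (12 + 9)² = 21² = 441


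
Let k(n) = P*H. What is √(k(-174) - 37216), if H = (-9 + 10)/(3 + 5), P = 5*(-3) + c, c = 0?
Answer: I*√595486/4 ≈ 192.92*I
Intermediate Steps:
P = -15 (P = 5*(-3) + 0 = -15 + 0 = -15)
H = ⅛ (H = 1/8 = 1*(⅛) = ⅛ ≈ 0.12500)
k(n) = -15/8 (k(n) = -15*⅛ = -15/8)
√(k(-174) - 37216) = √(-15/8 - 37216) = √(-297743/8) = I*√595486/4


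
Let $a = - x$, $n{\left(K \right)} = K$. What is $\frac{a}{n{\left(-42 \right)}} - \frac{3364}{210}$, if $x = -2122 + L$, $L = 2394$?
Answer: $- \frac{334}{35} \approx -9.5429$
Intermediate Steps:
$x = 272$ ($x = -2122 + 2394 = 272$)
$a = -272$ ($a = \left(-1\right) 272 = -272$)
$\frac{a}{n{\left(-42 \right)}} - \frac{3364}{210} = - \frac{272}{-42} - \frac{3364}{210} = \left(-272\right) \left(- \frac{1}{42}\right) - \frac{1682}{105} = \frac{136}{21} - \frac{1682}{105} = - \frac{334}{35}$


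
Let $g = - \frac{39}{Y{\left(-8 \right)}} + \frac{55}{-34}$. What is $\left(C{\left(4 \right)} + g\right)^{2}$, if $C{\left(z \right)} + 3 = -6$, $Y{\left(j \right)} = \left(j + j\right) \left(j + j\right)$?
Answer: $\frac{2196890641}{18939904} \approx 115.99$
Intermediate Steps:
$Y{\left(j \right)} = 4 j^{2}$ ($Y{\left(j \right)} = 2 j 2 j = 4 j^{2}$)
$C{\left(z \right)} = -9$ ($C{\left(z \right)} = -3 - 6 = -9$)
$g = - \frac{7703}{4352}$ ($g = - \frac{39}{4 \left(-8\right)^{2}} + \frac{55}{-34} = - \frac{39}{4 \cdot 64} + 55 \left(- \frac{1}{34}\right) = - \frac{39}{256} - \frac{55}{34} = - \frac{7703}{4352} \approx -1.77$)
$\left(C{\left(4 \right)} + g\right)^{2} = \left(-9 - \frac{7703}{4352}\right)^{2} = \left(- \frac{46871}{4352}\right)^{2} = \frac{2196890641}{18939904}$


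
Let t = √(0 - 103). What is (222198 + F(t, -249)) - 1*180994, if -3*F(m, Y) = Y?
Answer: 41287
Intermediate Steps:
t = I*√103 (t = √(-103) = I*√103 ≈ 10.149*I)
F(m, Y) = -Y/3
(222198 + F(t, -249)) - 1*180994 = (222198 - ⅓*(-249)) - 1*180994 = (222198 + 83) - 180994 = 222281 - 180994 = 41287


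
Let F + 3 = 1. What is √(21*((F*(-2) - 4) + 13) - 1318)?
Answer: I*√1045 ≈ 32.326*I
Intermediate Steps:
F = -2 (F = -3 + 1 = -2)
√(21*((F*(-2) - 4) + 13) - 1318) = √(21*((-2*(-2) - 4) + 13) - 1318) = √(21*((4 - 4) + 13) - 1318) = √(21*(0 + 13) - 1318) = √(21*13 - 1318) = √(273 - 1318) = √(-1045) = I*√1045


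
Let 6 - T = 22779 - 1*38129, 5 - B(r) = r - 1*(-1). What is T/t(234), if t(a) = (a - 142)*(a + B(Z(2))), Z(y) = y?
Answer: 3839/5428 ≈ 0.70726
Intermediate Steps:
B(r) = 4 - r (B(r) = 5 - (r - 1*(-1)) = 5 - (r + 1) = 5 - (1 + r) = 5 + (-1 - r) = 4 - r)
T = 15356 (T = 6 - (22779 - 1*38129) = 6 - (22779 - 38129) = 6 - 1*(-15350) = 6 + 15350 = 15356)
t(a) = (-142 + a)*(2 + a) (t(a) = (a - 142)*(a + (4 - 1*2)) = (-142 + a)*(a + (4 - 2)) = (-142 + a)*(a + 2) = (-142 + a)*(2 + a))
T/t(234) = 15356/(-284 + 234² - 140*234) = 15356/(-284 + 54756 - 32760) = 15356/21712 = 15356*(1/21712) = 3839/5428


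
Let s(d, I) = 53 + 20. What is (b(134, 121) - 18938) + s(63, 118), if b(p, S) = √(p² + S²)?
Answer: -18865 + √32597 ≈ -18684.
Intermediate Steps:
b(p, S) = √(S² + p²)
s(d, I) = 73
(b(134, 121) - 18938) + s(63, 118) = (√(121² + 134²) - 18938) + 73 = (√(14641 + 17956) - 18938) + 73 = (√32597 - 18938) + 73 = (-18938 + √32597) + 73 = -18865 + √32597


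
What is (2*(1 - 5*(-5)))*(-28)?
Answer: -1456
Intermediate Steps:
(2*(1 - 5*(-5)))*(-28) = (2*(1 + 25))*(-28) = (2*26)*(-28) = 52*(-28) = -1456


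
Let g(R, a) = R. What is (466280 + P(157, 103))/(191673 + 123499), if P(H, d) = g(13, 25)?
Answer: 466293/315172 ≈ 1.4795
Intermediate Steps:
P(H, d) = 13
(466280 + P(157, 103))/(191673 + 123499) = (466280 + 13)/(191673 + 123499) = 466293/315172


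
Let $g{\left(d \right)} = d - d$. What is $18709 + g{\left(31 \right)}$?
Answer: $18709$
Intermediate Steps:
$g{\left(d \right)} = 0$
$18709 + g{\left(31 \right)} = 18709 + 0 = 18709$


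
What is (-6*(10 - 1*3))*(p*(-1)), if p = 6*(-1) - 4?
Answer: -420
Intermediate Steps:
p = -10 (p = -6 - 4 = -10)
(-6*(10 - 1*3))*(p*(-1)) = (-6*(10 - 1*3))*(-10*(-1)) = -6*(10 - 3)*10 = -6*7*10 = -42*10 = -420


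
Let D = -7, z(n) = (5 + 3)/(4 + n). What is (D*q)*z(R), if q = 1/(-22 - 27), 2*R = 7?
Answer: 16/105 ≈ 0.15238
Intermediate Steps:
R = 7/2 (R = (½)*7 = 7/2 ≈ 3.5000)
z(n) = 8/(4 + n)
q = -1/49 (q = 1/(-49) = -1/49 ≈ -0.020408)
(D*q)*z(R) = (-7*(-1/49))*(8/(4 + 7/2)) = (8/(15/2))/7 = (8*(2/15))/7 = (⅐)*(16/15) = 16/105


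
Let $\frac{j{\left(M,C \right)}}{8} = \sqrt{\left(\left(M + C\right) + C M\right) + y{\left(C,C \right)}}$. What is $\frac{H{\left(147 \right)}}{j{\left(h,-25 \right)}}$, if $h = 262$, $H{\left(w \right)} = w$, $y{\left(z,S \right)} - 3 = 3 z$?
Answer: $- \frac{147 i \sqrt{6385}}{51080} \approx - 0.22996 i$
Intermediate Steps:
$y{\left(z,S \right)} = 3 + 3 z$
$j{\left(M,C \right)} = 8 \sqrt{3 + M + 4 C + C M}$ ($j{\left(M,C \right)} = 8 \sqrt{\left(\left(M + C\right) + C M\right) + \left(3 + 3 C\right)} = 8 \sqrt{\left(\left(C + M\right) + C M\right) + \left(3 + 3 C\right)} = 8 \sqrt{\left(C + M + C M\right) + \left(3 + 3 C\right)} = 8 \sqrt{3 + M + 4 C + C M}$)
$\frac{H{\left(147 \right)}}{j{\left(h,-25 \right)}} = \frac{147}{8 \sqrt{3 + 262 + 4 \left(-25\right) - 6550}} = \frac{147}{8 \sqrt{3 + 262 - 100 - 6550}} = \frac{147}{8 \sqrt{-6385}} = \frac{147}{8 i \sqrt{6385}} = 147 \left(- \frac{i \sqrt{6385}}{51080}\right) = - \frac{147 i \sqrt{6385}}{51080}$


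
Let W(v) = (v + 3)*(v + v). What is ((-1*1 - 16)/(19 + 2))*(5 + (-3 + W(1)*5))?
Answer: -34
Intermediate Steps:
W(v) = 2*v*(3 + v) (W(v) = (3 + v)*(2*v) = 2*v*(3 + v))
((-1*1 - 16)/(19 + 2))*(5 + (-3 + W(1)*5)) = ((-1*1 - 16)/(19 + 2))*(5 + (-3 + (2*1*(3 + 1))*5)) = ((-1 - 16)/21)*(5 + (-3 + (2*1*4)*5)) = (-17*1/21)*(5 + (-3 + 8*5)) = -17*(5 + (-3 + 40))/21 = -17*(5 + 37)/21 = -17/21*42 = -34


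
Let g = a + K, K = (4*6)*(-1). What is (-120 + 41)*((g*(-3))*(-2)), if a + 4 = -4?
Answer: 15168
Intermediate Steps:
a = -8 (a = -4 - 4 = -8)
K = -24 (K = 24*(-1) = -24)
g = -32 (g = -8 - 24 = -32)
(-120 + 41)*((g*(-3))*(-2)) = (-120 + 41)*(-32*(-3)*(-2)) = -7584*(-2) = -79*(-192) = 15168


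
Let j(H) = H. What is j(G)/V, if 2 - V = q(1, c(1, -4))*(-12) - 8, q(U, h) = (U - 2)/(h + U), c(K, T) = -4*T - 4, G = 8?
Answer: 52/59 ≈ 0.88136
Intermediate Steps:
c(K, T) = -4 - 4*T
q(U, h) = (-2 + U)/(U + h)
V = 118/13 (V = 2 - (((-2 + 1)/(1 + (-4 - 4*(-4))))*(-12) - 8) = 2 - ((-1/(1 + (-4 + 16)))*(-12) - 8) = 2 - ((-1/(1 + 12))*(-12) - 8) = 2 - ((-1/13)*(-12) - 8) = 2 - (((1/13)*(-1))*(-12) - 8) = 2 - (-1/13*(-12) - 8) = 2 - (12/13 - 8) = 2 - 1*(-92/13) = 2 + 92/13 = 118/13 ≈ 9.0769)
j(G)/V = 8/(118/13) = 8*(13/118) = 52/59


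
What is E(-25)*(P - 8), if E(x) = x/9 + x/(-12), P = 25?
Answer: -425/36 ≈ -11.806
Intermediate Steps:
E(x) = x/36 (E(x) = x*(⅑) + x*(-1/12) = x/9 - x/12 = x/36)
E(-25)*(P - 8) = ((1/36)*(-25))*(25 - 8) = -25/36*17 = -425/36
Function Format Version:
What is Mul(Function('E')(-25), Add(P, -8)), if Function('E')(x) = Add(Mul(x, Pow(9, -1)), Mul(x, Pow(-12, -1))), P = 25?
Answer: Rational(-425, 36) ≈ -11.806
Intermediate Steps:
Function('E')(x) = Mul(Rational(1, 36), x) (Function('E')(x) = Add(Mul(x, Rational(1, 9)), Mul(x, Rational(-1, 12))) = Add(Mul(Rational(1, 9), x), Mul(Rational(-1, 12), x)) = Mul(Rational(1, 36), x))
Mul(Function('E')(-25), Add(P, -8)) = Mul(Mul(Rational(1, 36), -25), Add(25, -8)) = Mul(Rational(-25, 36), 17) = Rational(-425, 36)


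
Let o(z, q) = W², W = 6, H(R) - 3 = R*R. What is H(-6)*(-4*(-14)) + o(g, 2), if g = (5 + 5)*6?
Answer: 2220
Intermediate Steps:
H(R) = 3 + R² (H(R) = 3 + R*R = 3 + R²)
g = 60 (g = 10*6 = 60)
o(z, q) = 36 (o(z, q) = 6² = 36)
H(-6)*(-4*(-14)) + o(g, 2) = (3 + (-6)²)*(-4*(-14)) + 36 = (3 + 36)*56 + 36 = 39*56 + 36 = 2184 + 36 = 2220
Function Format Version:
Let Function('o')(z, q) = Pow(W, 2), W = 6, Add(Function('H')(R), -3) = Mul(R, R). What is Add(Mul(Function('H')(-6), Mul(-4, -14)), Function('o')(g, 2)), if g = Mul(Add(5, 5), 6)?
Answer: 2220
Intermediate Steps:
Function('H')(R) = Add(3, Pow(R, 2)) (Function('H')(R) = Add(3, Mul(R, R)) = Add(3, Pow(R, 2)))
g = 60 (g = Mul(10, 6) = 60)
Function('o')(z, q) = 36 (Function('o')(z, q) = Pow(6, 2) = 36)
Add(Mul(Function('H')(-6), Mul(-4, -14)), Function('o')(g, 2)) = Add(Mul(Add(3, Pow(-6, 2)), Mul(-4, -14)), 36) = Add(Mul(Add(3, 36), 56), 36) = Add(Mul(39, 56), 36) = Add(2184, 36) = 2220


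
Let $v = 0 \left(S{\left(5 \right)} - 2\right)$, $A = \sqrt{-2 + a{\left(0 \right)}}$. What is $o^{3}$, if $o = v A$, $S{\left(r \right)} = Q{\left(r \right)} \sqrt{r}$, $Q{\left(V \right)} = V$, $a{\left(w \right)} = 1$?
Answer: $0$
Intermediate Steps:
$S{\left(r \right)} = r^{\frac{3}{2}}$ ($S{\left(r \right)} = r \sqrt{r} = r^{\frac{3}{2}}$)
$A = i$ ($A = \sqrt{-2 + 1} = \sqrt{-1} = i \approx 1.0 i$)
$v = 0$ ($v = 0 \left(5^{\frac{3}{2}} - 2\right) = 0 \left(5 \sqrt{5} - 2\right) = 0 \left(-2 + 5 \sqrt{5}\right) = 0$)
$o = 0$ ($o = 0 i = 0$)
$o^{3} = 0^{3} = 0$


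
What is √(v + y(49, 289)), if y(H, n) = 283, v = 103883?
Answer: 9*√1286 ≈ 322.75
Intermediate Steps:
√(v + y(49, 289)) = √(103883 + 283) = √104166 = 9*√1286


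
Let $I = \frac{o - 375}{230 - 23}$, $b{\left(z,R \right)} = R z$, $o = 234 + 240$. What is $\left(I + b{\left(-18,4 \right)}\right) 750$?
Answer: $- \frac{1233750}{23} \approx -53641.0$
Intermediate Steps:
$o = 474$
$I = \frac{11}{23}$ ($I = \frac{474 - 375}{230 - 23} = \frac{99}{207} = 99 \cdot \frac{1}{207} = \frac{11}{23} \approx 0.47826$)
$\left(I + b{\left(-18,4 \right)}\right) 750 = \left(\frac{11}{23} + 4 \left(-18\right)\right) 750 = \left(\frac{11}{23} - 72\right) 750 = \left(- \frac{1645}{23}\right) 750 = - \frac{1233750}{23}$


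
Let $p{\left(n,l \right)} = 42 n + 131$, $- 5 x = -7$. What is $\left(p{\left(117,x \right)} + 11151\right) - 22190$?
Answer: $-5994$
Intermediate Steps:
$x = \frac{7}{5}$ ($x = \left(- \frac{1}{5}\right) \left(-7\right) = \frac{7}{5} \approx 1.4$)
$p{\left(n,l \right)} = 131 + 42 n$
$\left(p{\left(117,x \right)} + 11151\right) - 22190 = \left(\left(131 + 42 \cdot 117\right) + 11151\right) - 22190 = \left(\left(131 + 4914\right) + 11151\right) - 22190 = \left(5045 + 11151\right) - 22190 = 16196 - 22190 = -5994$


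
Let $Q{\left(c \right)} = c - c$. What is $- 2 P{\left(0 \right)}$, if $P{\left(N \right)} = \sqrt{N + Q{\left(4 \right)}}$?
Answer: $0$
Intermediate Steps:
$Q{\left(c \right)} = 0$
$P{\left(N \right)} = \sqrt{N}$ ($P{\left(N \right)} = \sqrt{N + 0} = \sqrt{N}$)
$- 2 P{\left(0 \right)} = - 2 \sqrt{0} = \left(-2\right) 0 = 0$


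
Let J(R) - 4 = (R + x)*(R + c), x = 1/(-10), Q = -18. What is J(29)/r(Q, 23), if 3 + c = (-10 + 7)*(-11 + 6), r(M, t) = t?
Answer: 11889/230 ≈ 51.691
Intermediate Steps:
c = 12 (c = -3 + (-10 + 7)*(-11 + 6) = -3 - 3*(-5) = -3 + 15 = 12)
x = -1/10 ≈ -0.10000
J(R) = 4 + (12 + R)*(-1/10 + R) (J(R) = 4 + (R - 1/10)*(R + 12) = 4 + (-1/10 + R)*(12 + R) = 4 + (12 + R)*(-1/10 + R))
J(29)/r(Q, 23) = (14/5 + 29**2 + (119/10)*29)/23 = (14/5 + 841 + 3451/10)*(1/23) = (11889/10)*(1/23) = 11889/230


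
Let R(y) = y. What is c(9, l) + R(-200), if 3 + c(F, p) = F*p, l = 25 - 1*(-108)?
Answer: 994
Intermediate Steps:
l = 133 (l = 25 + 108 = 133)
c(F, p) = -3 + F*p
c(9, l) + R(-200) = (-3 + 9*133) - 200 = (-3 + 1197) - 200 = 1194 - 200 = 994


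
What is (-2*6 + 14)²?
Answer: 4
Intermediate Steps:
(-2*6 + 14)² = (-12 + 14)² = 2² = 4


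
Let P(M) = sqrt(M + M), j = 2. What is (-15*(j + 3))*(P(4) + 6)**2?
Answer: -3300 - 1800*sqrt(2) ≈ -5845.6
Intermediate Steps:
P(M) = sqrt(2)*sqrt(M) (P(M) = sqrt(2*M) = sqrt(2)*sqrt(M))
(-15*(j + 3))*(P(4) + 6)**2 = (-15*(2 + 3))*(sqrt(2)*sqrt(4) + 6)**2 = (-15*5)*(sqrt(2)*2 + 6)**2 = -75*(2*sqrt(2) + 6)**2 = -75*(6 + 2*sqrt(2))**2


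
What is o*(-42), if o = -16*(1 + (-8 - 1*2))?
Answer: -6048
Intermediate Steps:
o = 144 (o = -16*(1 + (-8 - 2)) = -16*(1 - 10) = -16*(-9) = 144)
o*(-42) = 144*(-42) = -6048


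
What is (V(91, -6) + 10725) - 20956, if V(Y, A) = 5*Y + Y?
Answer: -9685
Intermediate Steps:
V(Y, A) = 6*Y
(V(91, -6) + 10725) - 20956 = (6*91 + 10725) - 20956 = (546 + 10725) - 20956 = 11271 - 20956 = -9685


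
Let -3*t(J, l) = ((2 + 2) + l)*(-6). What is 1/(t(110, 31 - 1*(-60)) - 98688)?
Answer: -1/98498 ≈ -1.0152e-5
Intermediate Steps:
t(J, l) = 8 + 2*l (t(J, l) = -((2 + 2) + l)*(-6)/3 = -(4 + l)*(-6)/3 = -(-24 - 6*l)/3 = 8 + 2*l)
1/(t(110, 31 - 1*(-60)) - 98688) = 1/((8 + 2*(31 - 1*(-60))) - 98688) = 1/((8 + 2*(31 + 60)) - 98688) = 1/((8 + 2*91) - 98688) = 1/((8 + 182) - 98688) = 1/(190 - 98688) = 1/(-98498) = -1/98498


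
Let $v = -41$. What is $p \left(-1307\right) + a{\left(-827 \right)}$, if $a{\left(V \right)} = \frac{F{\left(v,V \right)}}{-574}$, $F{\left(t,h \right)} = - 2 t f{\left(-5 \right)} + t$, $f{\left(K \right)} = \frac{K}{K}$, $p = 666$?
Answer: $- \frac{12186469}{14} \approx -8.7046 \cdot 10^{5}$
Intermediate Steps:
$f{\left(K \right)} = 1$
$F{\left(t,h \right)} = - t$ ($F{\left(t,h \right)} = - 2 t 1 + t = - 2 t + t = - t$)
$a{\left(V \right)} = - \frac{1}{14}$ ($a{\left(V \right)} = \frac{\left(-1\right) \left(-41\right)}{-574} = 41 \left(- \frac{1}{574}\right) = - \frac{1}{14}$)
$p \left(-1307\right) + a{\left(-827 \right)} = 666 \left(-1307\right) - \frac{1}{14} = -870462 - \frac{1}{14} = - \frac{12186469}{14}$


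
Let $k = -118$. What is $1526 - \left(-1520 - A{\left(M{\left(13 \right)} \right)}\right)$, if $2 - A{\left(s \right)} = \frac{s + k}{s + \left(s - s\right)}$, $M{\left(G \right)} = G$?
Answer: $\frac{39729}{13} \approx 3056.1$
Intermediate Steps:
$A{\left(s \right)} = 2 - \frac{-118 + s}{s}$ ($A{\left(s \right)} = 2 - \frac{s - 118}{s + \left(s - s\right)} = 2 - \frac{-118 + s}{s + 0} = 2 - \frac{-118 + s}{s}$)
$1526 - \left(-1520 - A{\left(M{\left(13 \right)} \right)}\right) = 1526 - \left(-1520 - \frac{118 + 13}{13}\right) = 1526 - \left(-1520 - \frac{1}{13} \cdot 131\right) = 1526 - \left(-1520 - \frac{131}{13}\right) = 1526 - - \frac{19891}{13} = 1526 + \frac{19891}{13} = \frac{39729}{13}$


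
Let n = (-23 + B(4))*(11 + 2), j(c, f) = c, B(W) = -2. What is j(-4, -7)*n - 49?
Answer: 1251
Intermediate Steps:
n = -325 (n = (-23 - 2)*(11 + 2) = -25*13 = -325)
j(-4, -7)*n - 49 = -4*(-325) - 49 = 1300 - 49 = 1251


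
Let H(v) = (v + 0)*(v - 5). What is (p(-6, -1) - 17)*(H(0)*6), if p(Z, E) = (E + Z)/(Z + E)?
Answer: 0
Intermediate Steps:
p(Z, E) = 1 (p(Z, E) = (E + Z)/(E + Z) = 1)
H(v) = v*(-5 + v)
(p(-6, -1) - 17)*(H(0)*6) = (1 - 17)*((0*(-5 + 0))*6) = -16*0*(-5)*6 = -0*6 = -16*0 = 0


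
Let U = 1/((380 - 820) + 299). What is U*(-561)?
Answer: 187/47 ≈ 3.9787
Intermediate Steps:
U = -1/141 (U = 1/(-440 + 299) = 1/(-141) = -1/141 ≈ -0.0070922)
U*(-561) = -1/141*(-561) = 187/47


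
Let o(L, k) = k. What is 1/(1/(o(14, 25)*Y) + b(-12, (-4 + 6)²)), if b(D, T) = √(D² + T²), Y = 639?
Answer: -15975/40832099999 + 1020802500*√10/40832099999 ≈ 0.079057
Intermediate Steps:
1/(1/(o(14, 25)*Y) + b(-12, (-4 + 6)²)) = 1/(1/(25*639) + √((-12)² + ((-4 + 6)²)²)) = 1/((1/25)*(1/639) + √(144 + (2²)²)) = 1/(1/15975 + √(144 + 4²)) = 1/(1/15975 + √(144 + 16)) = 1/(1/15975 + √160) = 1/(1/15975 + 4*√10)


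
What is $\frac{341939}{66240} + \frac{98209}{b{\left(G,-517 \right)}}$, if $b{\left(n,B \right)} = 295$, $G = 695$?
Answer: $\frac{1321247233}{3908160} \approx 338.07$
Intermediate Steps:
$\frac{341939}{66240} + \frac{98209}{b{\left(G,-517 \right)}} = \frac{341939}{66240} + \frac{98209}{295} = \frac{1321247233}{3908160}$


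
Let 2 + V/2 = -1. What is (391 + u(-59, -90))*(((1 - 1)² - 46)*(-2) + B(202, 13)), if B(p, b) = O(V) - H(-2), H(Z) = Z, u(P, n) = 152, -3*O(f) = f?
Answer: 52128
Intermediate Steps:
V = -6 (V = -4 + 2*(-1) = -4 - 2 = -6)
O(f) = -f/3
B(p, b) = 4 (B(p, b) = -⅓*(-6) - 1*(-2) = 2 + 2 = 4)
(391 + u(-59, -90))*(((1 - 1)² - 46)*(-2) + B(202, 13)) = (391 + 152)*(((1 - 1)² - 46)*(-2) + 4) = 543*((0² - 46)*(-2) + 4) = 543*((0 - 46)*(-2) + 4) = 543*(-46*(-2) + 4) = 543*(92 + 4) = 543*96 = 52128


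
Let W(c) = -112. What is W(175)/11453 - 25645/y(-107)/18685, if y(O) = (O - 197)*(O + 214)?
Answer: -13555656795/1392193878608 ≈ -0.0097369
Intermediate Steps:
y(O) = (-197 + O)*(214 + O)
W(175)/11453 - 25645/y(-107)/18685 = -112/11453 - 25645/(-42158 + (-107)**2 + 17*(-107))/18685 = -112*1/11453 - 25645/(-42158 + 11449 - 1819)*(1/18685) = -112/11453 - 25645/(-32528)*(1/18685) = -112/11453 - 25645*(-1/32528)*(1/18685) = -112/11453 + (25645/32528)*(1/18685) = -112/11453 + 5129/121557136 = -13555656795/1392193878608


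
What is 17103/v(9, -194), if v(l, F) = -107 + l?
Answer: -17103/98 ≈ -174.52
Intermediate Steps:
17103/v(9, -194) = 17103/(-107 + 9) = 17103/(-98) = 17103*(-1/98) = -17103/98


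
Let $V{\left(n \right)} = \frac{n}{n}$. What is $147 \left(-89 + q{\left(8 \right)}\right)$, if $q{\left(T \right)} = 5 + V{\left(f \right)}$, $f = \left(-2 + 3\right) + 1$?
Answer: $-12201$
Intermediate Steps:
$f = 2$ ($f = 1 + 1 = 2$)
$V{\left(n \right)} = 1$
$q{\left(T \right)} = 6$ ($q{\left(T \right)} = 5 + 1 = 6$)
$147 \left(-89 + q{\left(8 \right)}\right) = 147 \left(-89 + 6\right) = 147 \left(-83\right) = -12201$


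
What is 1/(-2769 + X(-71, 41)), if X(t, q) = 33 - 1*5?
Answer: -1/2741 ≈ -0.00036483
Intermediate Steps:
X(t, q) = 28 (X(t, q) = 33 - 5 = 28)
1/(-2769 + X(-71, 41)) = 1/(-2769 + 28) = 1/(-2741) = -1/2741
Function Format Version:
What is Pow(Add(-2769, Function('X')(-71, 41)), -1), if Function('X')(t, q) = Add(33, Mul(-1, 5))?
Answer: Rational(-1, 2741) ≈ -0.00036483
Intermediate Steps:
Function('X')(t, q) = 28 (Function('X')(t, q) = Add(33, -5) = 28)
Pow(Add(-2769, Function('X')(-71, 41)), -1) = Pow(Add(-2769, 28), -1) = Pow(-2741, -1) = Rational(-1, 2741)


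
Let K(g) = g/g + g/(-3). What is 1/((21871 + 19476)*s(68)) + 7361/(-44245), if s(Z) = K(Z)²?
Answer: -257180120974/1545841322675 ≈ -0.16637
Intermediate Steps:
K(g) = 1 - g/3 (K(g) = 1 + g*(-⅓) = 1 - g/3)
s(Z) = (1 - Z/3)²
1/((21871 + 19476)*s(68)) + 7361/(-44245) = 1/((21871 + 19476)*(((-3 + 68)²/9))) + 7361/(-44245) = 1/(41347*(((⅑)*65²))) + 7361*(-1/44245) = 1/(41347*(((⅑)*4225))) - 7361/44245 = 1/(41347*(4225/9)) - 7361/44245 = (1/41347)*(9/4225) - 7361/44245 = 9/174691075 - 7361/44245 = -257180120974/1545841322675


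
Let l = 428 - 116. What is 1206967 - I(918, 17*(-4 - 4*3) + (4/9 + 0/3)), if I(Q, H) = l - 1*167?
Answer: 1206822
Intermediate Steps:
l = 312
I(Q, H) = 145 (I(Q, H) = 312 - 1*167 = 312 - 167 = 145)
1206967 - I(918, 17*(-4 - 4*3) + (4/9 + 0/3)) = 1206967 - 1*145 = 1206967 - 145 = 1206822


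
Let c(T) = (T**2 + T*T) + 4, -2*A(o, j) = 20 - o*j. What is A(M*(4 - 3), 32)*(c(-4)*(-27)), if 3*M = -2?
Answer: 20088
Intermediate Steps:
M = -2/3 (M = (1/3)*(-2) = -2/3 ≈ -0.66667)
A(o, j) = -10 + j*o/2 (A(o, j) = -(20 - o*j)/2 = -(20 - j*o)/2 = -10 + j*o/2)
c(T) = 4 + 2*T**2 (c(T) = (T**2 + T**2) + 4 = 2*T**2 + 4 = 4 + 2*T**2)
A(M*(4 - 3), 32)*(c(-4)*(-27)) = (-10 + (1/2)*32*(-2*(4 - 3)/3))*((4 + 2*(-4)**2)*(-27)) = (-10 + (1/2)*32*(-2/3*1))*((4 + 2*16)*(-27)) = (-10 + (1/2)*32*(-2/3))*((4 + 32)*(-27)) = (-10 - 32/3)*(36*(-27)) = -62/3*(-972) = 20088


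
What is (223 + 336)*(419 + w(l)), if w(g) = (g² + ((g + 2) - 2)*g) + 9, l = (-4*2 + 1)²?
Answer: 2923570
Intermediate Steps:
l = 49 (l = (-8 + 1)² = (-7)² = 49)
w(g) = 9 + 2*g² (w(g) = (g² + ((2 + g) - 2)*g) + 9 = (g² + g*g) + 9 = (g² + g²) + 9 = 2*g² + 9 = 9 + 2*g²)
(223 + 336)*(419 + w(l)) = (223 + 336)*(419 + (9 + 2*49²)) = 559*(419 + (9 + 2*2401)) = 559*(419 + (9 + 4802)) = 559*(419 + 4811) = 559*5230 = 2923570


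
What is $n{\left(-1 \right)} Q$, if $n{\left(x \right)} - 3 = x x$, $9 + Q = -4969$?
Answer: $-19912$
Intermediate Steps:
$Q = -4978$ ($Q = -9 - 4969 = -4978$)
$n{\left(x \right)} = 3 + x^{2}$ ($n{\left(x \right)} = 3 + x x = 3 + x^{2}$)
$n{\left(-1 \right)} Q = \left(3 + \left(-1\right)^{2}\right) \left(-4978\right) = \left(3 + 1\right) \left(-4978\right) = 4 \left(-4978\right) = -19912$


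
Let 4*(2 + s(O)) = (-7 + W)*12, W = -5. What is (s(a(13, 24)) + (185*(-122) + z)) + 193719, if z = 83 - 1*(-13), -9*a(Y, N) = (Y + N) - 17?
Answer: 171207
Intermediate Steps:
a(Y, N) = 17/9 - N/9 - Y/9 (a(Y, N) = -((Y + N) - 17)/9 = -((N + Y) - 17)/9 = -(-17 + N + Y)/9 = 17/9 - N/9 - Y/9)
z = 96 (z = 83 + 13 = 96)
s(O) = -38 (s(O) = -2 + ((-7 - 5)*12)/4 = -2 + (-12*12)/4 = -2 + (¼)*(-144) = -2 - 36 = -38)
(s(a(13, 24)) + (185*(-122) + z)) + 193719 = (-38 + (185*(-122) + 96)) + 193719 = (-38 + (-22570 + 96)) + 193719 = (-38 - 22474) + 193719 = -22512 + 193719 = 171207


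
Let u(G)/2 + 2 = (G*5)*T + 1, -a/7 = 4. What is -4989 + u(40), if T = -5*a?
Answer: 51009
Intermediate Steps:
a = -28 (a = -7*4 = -28)
T = 140 (T = -5*(-28) = 140)
u(G) = -2 + 1400*G (u(G) = -4 + 2*((G*5)*140 + 1) = -4 + 2*((5*G)*140 + 1) = -4 + 2*(700*G + 1) = -4 + 2*(1 + 700*G) = -4 + (2 + 1400*G) = -2 + 1400*G)
-4989 + u(40) = -4989 + (-2 + 1400*40) = -4989 + (-2 + 56000) = -4989 + 55998 = 51009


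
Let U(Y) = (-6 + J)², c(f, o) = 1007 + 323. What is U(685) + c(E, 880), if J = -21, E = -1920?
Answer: 2059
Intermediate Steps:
c(f, o) = 1330
U(Y) = 729 (U(Y) = (-6 - 21)² = (-27)² = 729)
U(685) + c(E, 880) = 729 + 1330 = 2059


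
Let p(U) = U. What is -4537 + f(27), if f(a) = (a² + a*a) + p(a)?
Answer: -3052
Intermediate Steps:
f(a) = a + 2*a² (f(a) = (a² + a*a) + a = (a² + a²) + a = 2*a² + a = a + 2*a²)
-4537 + f(27) = -4537 + 27*(1 + 2*27) = -4537 + 27*(1 + 54) = -4537 + 27*55 = -4537 + 1485 = -3052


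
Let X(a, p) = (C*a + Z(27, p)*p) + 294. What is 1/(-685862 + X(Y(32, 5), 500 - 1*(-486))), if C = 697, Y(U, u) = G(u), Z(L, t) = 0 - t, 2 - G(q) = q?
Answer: -1/1659855 ≈ -6.0246e-7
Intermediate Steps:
G(q) = 2 - q
Z(L, t) = -t
Y(U, u) = 2 - u
X(a, p) = 294 - p**2 + 697*a (X(a, p) = (697*a + (-p)*p) + 294 = (697*a - p**2) + 294 = (-p**2 + 697*a) + 294 = 294 - p**2 + 697*a)
1/(-685862 + X(Y(32, 5), 500 - 1*(-486))) = 1/(-685862 + (294 - (500 - 1*(-486))**2 + 697*(2 - 1*5))) = 1/(-685862 + (294 - (500 + 486)**2 + 697*(2 - 5))) = 1/(-685862 + (294 - 1*986**2 + 697*(-3))) = 1/(-685862 + (294 - 1*972196 - 2091)) = 1/(-685862 + (294 - 972196 - 2091)) = 1/(-685862 - 973993) = 1/(-1659855) = -1/1659855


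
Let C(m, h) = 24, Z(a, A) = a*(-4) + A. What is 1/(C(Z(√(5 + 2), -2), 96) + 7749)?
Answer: 1/7773 ≈ 0.00012865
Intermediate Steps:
Z(a, A) = A - 4*a (Z(a, A) = -4*a + A = A - 4*a)
1/(C(Z(√(5 + 2), -2), 96) + 7749) = 1/(24 + 7749) = 1/7773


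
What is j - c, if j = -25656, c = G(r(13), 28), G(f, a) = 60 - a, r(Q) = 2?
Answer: -25688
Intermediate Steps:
c = 32 (c = 60 - 1*28 = 60 - 28 = 32)
j - c = -25656 - 1*32 = -25656 - 32 = -25688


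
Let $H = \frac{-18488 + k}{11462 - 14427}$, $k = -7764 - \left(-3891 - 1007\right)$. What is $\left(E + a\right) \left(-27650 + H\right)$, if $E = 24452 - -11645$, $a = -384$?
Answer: $- \frac{2927069478848}{2965} \approx -9.8721 \cdot 10^{8}$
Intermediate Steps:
$E = 36097$ ($E = 24452 + 11645 = 36097$)
$k = -2866$ ($k = -7764 - \left(-3891 - 1007\right) = -7764 - -4898 = -7764 + 4898 = -2866$)
$H = \frac{21354}{2965}$ ($H = \frac{-18488 - 2866}{11462 - 14427} = - \frac{21354}{-2965} = \left(-21354\right) \left(- \frac{1}{2965}\right) = \frac{21354}{2965} \approx 7.202$)
$\left(E + a\right) \left(-27650 + H\right) = \left(36097 - 384\right) \left(-27650 + \frac{21354}{2965}\right) = 35713 \left(- \frac{81960896}{2965}\right) = - \frac{2927069478848}{2965}$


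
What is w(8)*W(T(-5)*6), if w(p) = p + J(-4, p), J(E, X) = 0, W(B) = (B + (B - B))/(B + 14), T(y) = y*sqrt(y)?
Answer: 120*sqrt(5)/(7*I + 15*sqrt(5)) ≈ 7.6661 - 1.5999*I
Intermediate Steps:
T(y) = y**(3/2)
W(B) = B/(14 + B) (W(B) = (B + 0)/(14 + B) = B/(14 + B))
w(p) = p (w(p) = p + 0 = p)
w(8)*W(T(-5)*6) = 8*(((-5)**(3/2)*6)/(14 + (-5)**(3/2)*6)) = 8*((-5*I*sqrt(5)*6)/(14 - 5*I*sqrt(5)*6)) = 8*((-30*I*sqrt(5))/(14 - 30*I*sqrt(5))) = 8*(-30*I*sqrt(5)/(14 - 30*I*sqrt(5))) = -240*I*sqrt(5)/(14 - 30*I*sqrt(5))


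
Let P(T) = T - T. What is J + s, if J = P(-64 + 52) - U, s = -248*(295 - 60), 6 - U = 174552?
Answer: 116266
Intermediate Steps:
P(T) = 0
U = -174546 (U = 6 - 1*174552 = 6 - 174552 = -174546)
s = -58280 (s = -248*235 = -58280)
J = 174546 (J = 0 - 1*(-174546) = 0 + 174546 = 174546)
J + s = 174546 - 58280 = 116266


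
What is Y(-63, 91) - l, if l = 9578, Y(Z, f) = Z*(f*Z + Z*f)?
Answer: 712780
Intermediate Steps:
Y(Z, f) = 2*f*Z**2 (Y(Z, f) = Z*(Z*f + Z*f) = Z*(2*Z*f) = 2*f*Z**2)
Y(-63, 91) - l = 2*91*(-63)**2 - 1*9578 = 2*91*3969 - 9578 = 722358 - 9578 = 712780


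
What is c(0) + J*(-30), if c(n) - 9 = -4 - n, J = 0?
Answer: 5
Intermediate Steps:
c(n) = 5 - n (c(n) = 9 + (-4 - n) = 5 - n)
c(0) + J*(-30) = (5 - 1*0) + 0*(-30) = (5 + 0) + 0 = 5 + 0 = 5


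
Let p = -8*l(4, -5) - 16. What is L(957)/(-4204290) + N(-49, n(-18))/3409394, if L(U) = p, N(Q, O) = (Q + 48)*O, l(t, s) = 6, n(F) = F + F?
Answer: 92388914/3583520275065 ≈ 2.5782e-5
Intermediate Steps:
n(F) = 2*F
N(Q, O) = O*(48 + Q) (N(Q, O) = (48 + Q)*O = O*(48 + Q))
p = -64 (p = -8*6 - 16 = -48 - 16 = -64)
L(U) = -64
L(957)/(-4204290) + N(-49, n(-18))/3409394 = -64/(-4204290) + ((2*(-18))*(48 - 49))/3409394 = -64*(-1/4204290) - 36*(-1)*(1/3409394) = 32/2102145 + 36*(1/3409394) = 32/2102145 + 18/1704697 = 92388914/3583520275065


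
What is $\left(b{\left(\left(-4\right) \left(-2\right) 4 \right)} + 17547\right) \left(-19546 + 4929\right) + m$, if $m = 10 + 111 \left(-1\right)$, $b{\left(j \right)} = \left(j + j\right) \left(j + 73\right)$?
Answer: $-354710840$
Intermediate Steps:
$b{\left(j \right)} = 2 j \left(73 + j\right)$
$m = -101$ ($m = 10 - 111 = -101$)
$\left(b{\left(\left(-4\right) \left(-2\right) 4 \right)} + 17547\right) \left(-19546 + 4929\right) + m = \left(2 \left(-4\right) \left(-2\right) 4 \left(73 + \left(-4\right) \left(-2\right) 4\right) + 17547\right) \left(-19546 + 4929\right) - 101 = \left(2 \cdot 8 \cdot 4 \left(73 + 8 \cdot 4\right) + 17547\right) \left(-14617\right) - 101 = \left(2 \cdot 32 \left(73 + 32\right) + 17547\right) \left(-14617\right) - 101 = \left(2 \cdot 32 \cdot 105 + 17547\right) \left(-14617\right) - 101 = \left(6720 + 17547\right) \left(-14617\right) - 101 = 24267 \left(-14617\right) - 101 = -354710739 - 101 = -354710840$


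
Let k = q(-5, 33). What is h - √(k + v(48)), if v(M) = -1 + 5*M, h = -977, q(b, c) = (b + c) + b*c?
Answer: -977 - √102 ≈ -987.10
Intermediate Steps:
q(b, c) = b + c + b*c
k = -137 (k = -5 + 33 - 5*33 = -5 + 33 - 165 = -137)
h - √(k + v(48)) = -977 - √(-137 + (-1 + 5*48)) = -977 - √(-137 + (-1 + 240)) = -977 - √(-137 + 239) = -977 - √102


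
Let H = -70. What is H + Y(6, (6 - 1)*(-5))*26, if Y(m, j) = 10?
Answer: 190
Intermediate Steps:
H + Y(6, (6 - 1)*(-5))*26 = -70 + 10*26 = -70 + 260 = 190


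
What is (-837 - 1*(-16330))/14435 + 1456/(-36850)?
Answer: 54989969/53192975 ≈ 1.0338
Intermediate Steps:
(-837 - 1*(-16330))/14435 + 1456/(-36850) = (-837 + 16330)*(1/14435) + 1456*(-1/36850) = 15493*(1/14435) - 728/18425 = 15493/14435 - 728/18425 = 54989969/53192975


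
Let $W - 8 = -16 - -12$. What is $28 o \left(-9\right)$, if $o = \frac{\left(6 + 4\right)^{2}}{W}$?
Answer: $-6300$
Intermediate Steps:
$W = 4$ ($W = 8 - 4 = 4$)
$o = 25$ ($o = \frac{\left(6 + 4\right)^{2}}{4} = 10^{2} \cdot \frac{1}{4} = 100 \cdot \frac{1}{4} = 25$)
$28 o \left(-9\right) = 28 \cdot 25 \left(-9\right) = 700 \left(-9\right) = -6300$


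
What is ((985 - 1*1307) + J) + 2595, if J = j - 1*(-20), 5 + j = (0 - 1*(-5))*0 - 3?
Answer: 2285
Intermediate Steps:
j = -8 (j = -5 + ((0 - 1*(-5))*0 - 3) = -5 + ((0 + 5)*0 - 3) = -5 + (5*0 - 3) = -5 + (0 - 3) = -5 - 3 = -8)
J = 12 (J = -8 - 1*(-20) = -8 + 20 = 12)
((985 - 1*1307) + J) + 2595 = ((985 - 1*1307) + 12) + 2595 = ((985 - 1307) + 12) + 2595 = (-322 + 12) + 2595 = -310 + 2595 = 2285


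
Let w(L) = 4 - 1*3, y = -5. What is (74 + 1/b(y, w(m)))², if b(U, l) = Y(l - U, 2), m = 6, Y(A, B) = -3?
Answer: 48841/9 ≈ 5426.8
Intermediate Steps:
w(L) = 1 (w(L) = 4 - 3 = 1)
b(U, l) = -3
(74 + 1/b(y, w(m)))² = (74 + 1/(-3))² = (74 - ⅓)² = (221/3)² = 48841/9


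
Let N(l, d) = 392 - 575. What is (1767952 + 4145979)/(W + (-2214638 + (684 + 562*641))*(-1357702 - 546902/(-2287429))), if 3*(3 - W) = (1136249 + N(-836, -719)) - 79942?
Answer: 40583091820197/17270919478284388481 ≈ 2.3498e-6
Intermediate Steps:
N(l, d) = -183
W = -1056115/3 (W = 3 - ((1136249 - 183) - 79942)/3 = 3 - (1136066 - 79942)/3 = 3 - ⅓*1056124 = 3 - 1056124/3 = -1056115/3 ≈ -3.5204e+5)
(1767952 + 4145979)/(W + (-2214638 + (684 + 562*641))*(-1357702 - 546902/(-2287429))) = (1767952 + 4145979)/(-1056115/3 + (-2214638 + (684 + 562*641))*(-1357702 - 546902/(-2287429))) = 5913931/(-1056115/3 + (-2214638 + (684 + 360242))*(-1357702 - 546902*(-1/2287429))) = 5913931/(-1056115/3 + (-2214638 + 360926)*(-1357702 + 546902/2287429)) = 5913931/(-1056115/3 - 1853712*(-3105646381256/2287429)) = 5913931/(-1056115/3 + 5756973964690822272/2287429) = 5913931/(17270919478284388481/6862287) = 5913931*(6862287/17270919478284388481) = 40583091820197/17270919478284388481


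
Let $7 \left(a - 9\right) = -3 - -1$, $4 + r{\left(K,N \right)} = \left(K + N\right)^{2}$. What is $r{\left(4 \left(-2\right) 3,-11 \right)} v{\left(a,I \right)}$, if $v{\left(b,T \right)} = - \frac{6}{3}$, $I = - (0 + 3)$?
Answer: $-2442$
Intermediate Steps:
$r{\left(K,N \right)} = -4 + \left(K + N\right)^{2}$
$a = \frac{61}{7}$ ($a = 9 + \frac{-3 - -1}{7} = 9 + \frac{-3 + 1}{7} = 9 + \frac{1}{7} \left(-2\right) = 9 - \frac{2}{7} = \frac{61}{7} \approx 8.7143$)
$I = -3$ ($I = \left(-1\right) 3 = -3$)
$v{\left(b,T \right)} = -2$ ($v{\left(b,T \right)} = \left(-6\right) \frac{1}{3} = -2$)
$r{\left(4 \left(-2\right) 3,-11 \right)} v{\left(a,I \right)} = \left(-4 + \left(4 \left(-2\right) 3 - 11\right)^{2}\right) \left(-2\right) = \left(-4 + \left(\left(-8\right) 3 - 11\right)^{2}\right) \left(-2\right) = \left(-4 + \left(-24 - 11\right)^{2}\right) \left(-2\right) = \left(-4 + \left(-35\right)^{2}\right) \left(-2\right) = \left(-4 + 1225\right) \left(-2\right) = 1221 \left(-2\right) = -2442$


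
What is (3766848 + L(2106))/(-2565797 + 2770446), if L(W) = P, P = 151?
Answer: 3766999/204649 ≈ 18.407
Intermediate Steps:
L(W) = 151
(3766848 + L(2106))/(-2565797 + 2770446) = (3766848 + 151)/(-2565797 + 2770446) = 3766999/204649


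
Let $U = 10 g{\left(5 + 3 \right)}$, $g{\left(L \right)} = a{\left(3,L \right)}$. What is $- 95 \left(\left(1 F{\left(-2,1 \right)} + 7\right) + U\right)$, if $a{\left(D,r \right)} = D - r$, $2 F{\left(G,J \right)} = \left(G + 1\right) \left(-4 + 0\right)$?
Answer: $3895$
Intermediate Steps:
$F{\left(G,J \right)} = -2 - 2 G$ ($F{\left(G,J \right)} = \frac{\left(G + 1\right) \left(-4 + 0\right)}{2} = \frac{\left(1 + G\right) \left(-4\right)}{2} = \frac{-4 - 4 G}{2} = -2 - 2 G$)
$g{\left(L \right)} = 3 - L$
$U = -50$ ($U = 10 \left(3 - \left(5 + 3\right)\right) = 10 \left(3 - 8\right) = 10 \left(-5\right) = -50$)
$- 95 \left(\left(1 F{\left(-2,1 \right)} + 7\right) + U\right) = - 95 \left(\left(1 \left(-2 - -4\right) + 7\right) - 50\right) = - 95 \left(\left(1 \left(-2 + 4\right) + 7\right) - 50\right) = - 95 \left(\left(1 \cdot 2 + 7\right) - 50\right) = - 95 \left(\left(2 + 7\right) - 50\right) = - 95 \left(9 - 50\right) = \left(-95\right) \left(-41\right) = 3895$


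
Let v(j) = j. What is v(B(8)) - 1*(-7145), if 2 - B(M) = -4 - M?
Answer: 7159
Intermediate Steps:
B(M) = 6 + M (B(M) = 2 - (-4 - M) = 2 + (4 + M) = 6 + M)
v(B(8)) - 1*(-7145) = (6 + 8) - 1*(-7145) = 14 + 7145 = 7159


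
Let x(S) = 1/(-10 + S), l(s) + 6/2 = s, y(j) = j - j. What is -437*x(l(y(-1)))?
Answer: 437/13 ≈ 33.615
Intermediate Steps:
y(j) = 0
l(s) = -3 + s
-437*x(l(y(-1))) = -437/(-10 + (-3 + 0)) = -437/(-10 - 3) = -437/(-13) = -437*(-1/13) = 437/13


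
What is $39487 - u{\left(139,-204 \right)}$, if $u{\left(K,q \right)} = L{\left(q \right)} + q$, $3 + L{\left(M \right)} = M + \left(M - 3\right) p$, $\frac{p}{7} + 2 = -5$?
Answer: $29755$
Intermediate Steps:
$p = -49$ ($p = -14 + 7 \left(-5\right) = -14 - 35 = -49$)
$L{\left(M \right)} = 144 - 48 M$ ($L{\left(M \right)} = -3 + \left(M + \left(M - 3\right) \left(-49\right)\right) = -3 + \left(M + \left(-3 + M\right) \left(-49\right)\right) = -3 - \left(-147 + 48 M\right) = 144 - 48 M$)
$u{\left(K,q \right)} = 144 - 47 q$ ($u{\left(K,q \right)} = \left(144 - 48 q\right) + q = 144 - 47 q$)
$39487 - u{\left(139,-204 \right)} = 39487 - \left(144 - -9588\right) = 39487 - \left(144 + 9588\right) = 39487 - 9732 = 29755$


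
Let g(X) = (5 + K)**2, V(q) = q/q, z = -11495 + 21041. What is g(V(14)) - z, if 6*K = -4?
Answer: -85745/9 ≈ -9527.2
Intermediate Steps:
K = -2/3 (K = (1/6)*(-4) = -2/3 ≈ -0.66667)
z = 9546
V(q) = 1
g(X) = 169/9 (g(X) = (5 - 2/3)**2 = (13/3)**2 = 169/9)
g(V(14)) - z = 169/9 - 1*9546 = 169/9 - 9546 = -85745/9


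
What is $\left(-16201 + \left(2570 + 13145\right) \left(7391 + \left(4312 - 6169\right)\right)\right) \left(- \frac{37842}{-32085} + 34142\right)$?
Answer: $\frac{31750997766034136}{10695} \approx 2.9688 \cdot 10^{12}$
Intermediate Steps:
$\left(-16201 + \left(2570 + 13145\right) \left(7391 + \left(4312 - 6169\right)\right)\right) \left(- \frac{37842}{-32085} + 34142\right) = \left(-16201 + 15715 \left(7391 + \left(4312 - 6169\right)\right)\right) \left(\left(-37842\right) \left(- \frac{1}{32085}\right) + 34142\right) = \left(-16201 + 15715 \left(7391 - 1857\right)\right) \left(\frac{12614}{10695} + 34142\right) = \left(-16201 + 15715 \cdot 5534\right) \frac{365161304}{10695} = \left(-16201 + 86966810\right) \frac{365161304}{10695} = 86950609 \cdot \frac{365161304}{10695} = \frac{31750997766034136}{10695}$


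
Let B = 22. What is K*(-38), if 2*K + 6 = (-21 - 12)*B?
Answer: 13908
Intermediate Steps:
K = -366 (K = -3 + ((-21 - 12)*22)/2 = -3 + (-33*22)/2 = -3 + (1/2)*(-726) = -3 - 363 = -366)
K*(-38) = -366*(-38) = 13908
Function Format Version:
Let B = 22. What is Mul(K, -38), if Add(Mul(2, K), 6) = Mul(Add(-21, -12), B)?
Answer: 13908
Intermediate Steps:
K = -366 (K = Add(-3, Mul(Rational(1, 2), Mul(Add(-21, -12), 22))) = Add(-3, Mul(Rational(1, 2), Mul(-33, 22))) = Add(-3, Mul(Rational(1, 2), -726)) = Add(-3, -363) = -366)
Mul(K, -38) = Mul(-366, -38) = 13908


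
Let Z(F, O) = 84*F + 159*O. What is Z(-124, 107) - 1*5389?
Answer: 1208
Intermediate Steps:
Z(-124, 107) - 1*5389 = (84*(-124) + 159*107) - 1*5389 = (-10416 + 17013) - 5389 = 6597 - 5389 = 1208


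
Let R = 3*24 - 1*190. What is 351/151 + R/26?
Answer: -4346/1963 ≈ -2.2140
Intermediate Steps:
R = -118 (R = 72 - 190 = -118)
351/151 + R/26 = 351/151 - 118/26 = 351*(1/151) - 118*1/26 = 351/151 - 59/13 = -4346/1963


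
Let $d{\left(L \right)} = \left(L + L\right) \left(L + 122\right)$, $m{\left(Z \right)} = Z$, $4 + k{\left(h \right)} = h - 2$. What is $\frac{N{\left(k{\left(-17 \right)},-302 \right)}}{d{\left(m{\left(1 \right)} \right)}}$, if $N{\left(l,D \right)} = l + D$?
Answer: $- \frac{325}{246} \approx -1.3211$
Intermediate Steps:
$k{\left(h \right)} = -6 + h$ ($k{\left(h \right)} = -4 + \left(h - 2\right) = -4 + \left(-2 + h\right) = -6 + h$)
$d{\left(L \right)} = 2 L \left(122 + L\right)$
$N{\left(l,D \right)} = D + l$
$\frac{N{\left(k{\left(-17 \right)},-302 \right)}}{d{\left(m{\left(1 \right)} \right)}} = \frac{-302 - 23}{2 \cdot 1 \left(122 + 1\right)} = \frac{-302 - 23}{2 \cdot 1 \cdot 123} = - \frac{325}{246}$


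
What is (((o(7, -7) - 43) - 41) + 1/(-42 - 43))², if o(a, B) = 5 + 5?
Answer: 39576681/7225 ≈ 5477.7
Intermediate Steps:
o(a, B) = 10
(((o(7, -7) - 43) - 41) + 1/(-42 - 43))² = (((10 - 43) - 41) + 1/(-42 - 43))² = ((-33 - 41) + 1/(-85))² = (-74 - 1/85)² = (-6291/85)² = 39576681/7225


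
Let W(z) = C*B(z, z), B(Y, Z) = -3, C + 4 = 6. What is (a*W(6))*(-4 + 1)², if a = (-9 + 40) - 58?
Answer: 1458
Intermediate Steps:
C = 2 (C = -4 + 6 = 2)
a = -27 (a = 31 - 58 = -27)
W(z) = -6 (W(z) = 2*(-3) = -6)
(a*W(6))*(-4 + 1)² = (-27*(-6))*(-4 + 1)² = 162*(-3)² = 162*9 = 1458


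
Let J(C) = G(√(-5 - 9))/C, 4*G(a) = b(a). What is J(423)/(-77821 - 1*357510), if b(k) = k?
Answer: -I*√14/736580052 ≈ -5.0798e-9*I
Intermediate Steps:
G(a) = a/4
J(C) = I*√14/(4*C) (J(C) = (√(-5 - 9)/4)/C = (√(-14)/4)/C = ((I*√14)/4)/C = (I*√14/4)/C = I*√14/(4*C))
J(423)/(-77821 - 1*357510) = ((¼)*I*√14/423)/(-77821 - 1*357510) = ((¼)*I*√14*(1/423))/(-77821 - 357510) = (I*√14/1692)/(-435331) = (I*√14/1692)*(-1/435331) = -I*√14/736580052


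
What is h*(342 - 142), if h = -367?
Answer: -73400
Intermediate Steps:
h*(342 - 142) = -367*(342 - 142) = -367*200 = -73400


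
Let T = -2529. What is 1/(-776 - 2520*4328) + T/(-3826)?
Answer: 18038201863/27289113344 ≈ 0.66100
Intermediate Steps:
1/(-776 - 2520*4328) + T/(-3826) = 1/(-776 - 2520*4328) - 2529/(-3826) = (1/4328)/(-3296) - 2529*(-1/3826) = -1/3296*1/4328 + 2529/3826 = -1/14265088 + 2529/3826 = 18038201863/27289113344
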